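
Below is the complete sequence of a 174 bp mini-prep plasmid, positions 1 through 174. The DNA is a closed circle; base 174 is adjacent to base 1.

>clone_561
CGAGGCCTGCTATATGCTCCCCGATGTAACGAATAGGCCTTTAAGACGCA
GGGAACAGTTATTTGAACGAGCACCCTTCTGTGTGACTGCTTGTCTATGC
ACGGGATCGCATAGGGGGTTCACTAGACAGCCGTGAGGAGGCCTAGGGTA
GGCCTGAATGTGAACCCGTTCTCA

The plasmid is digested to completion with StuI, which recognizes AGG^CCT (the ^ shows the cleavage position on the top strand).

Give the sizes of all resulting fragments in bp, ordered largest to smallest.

104, 32, 27, 11 bp

StuI sites (AGGCCT) start at positions 3, 35, 139, 150.
StuI cuts after base 3 of each site, so after positions 5, 37, 141, 152.
Circular molecule, 4 cuts → 4 fragments:
  6–37 → 32 bp
  38–141 → 104 bp
  142–152 → 11 bp
  153–174 then 1–5 → 22 + 5 = 27 bp
Sorted largest to smallest: 104, 32, 27, 11 bp.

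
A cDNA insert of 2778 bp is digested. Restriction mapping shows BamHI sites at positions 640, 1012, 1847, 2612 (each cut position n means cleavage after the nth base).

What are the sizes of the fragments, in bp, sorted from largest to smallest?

Linear molecule, 4 cuts → 5 fragments:
  640 − 0 = 640 bp
  1012 − 640 = 372 bp
  1847 − 1012 = 835 bp
  2612 − 1847 = 765 bp
  2778 − 2612 = 166 bp
Sorted largest to smallest: 835, 765, 640, 372, 166 bp.

835, 765, 640, 372, 166 bp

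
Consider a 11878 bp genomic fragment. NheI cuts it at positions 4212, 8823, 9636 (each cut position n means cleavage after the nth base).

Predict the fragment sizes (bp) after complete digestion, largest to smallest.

Linear molecule, 3 cuts → 4 fragments:
  4212 − 0 = 4212 bp
  8823 − 4212 = 4611 bp
  9636 − 8823 = 813 bp
  11878 − 9636 = 2242 bp
Sorted largest to smallest: 4611, 4212, 2242, 813 bp.

4611, 4212, 2242, 813 bp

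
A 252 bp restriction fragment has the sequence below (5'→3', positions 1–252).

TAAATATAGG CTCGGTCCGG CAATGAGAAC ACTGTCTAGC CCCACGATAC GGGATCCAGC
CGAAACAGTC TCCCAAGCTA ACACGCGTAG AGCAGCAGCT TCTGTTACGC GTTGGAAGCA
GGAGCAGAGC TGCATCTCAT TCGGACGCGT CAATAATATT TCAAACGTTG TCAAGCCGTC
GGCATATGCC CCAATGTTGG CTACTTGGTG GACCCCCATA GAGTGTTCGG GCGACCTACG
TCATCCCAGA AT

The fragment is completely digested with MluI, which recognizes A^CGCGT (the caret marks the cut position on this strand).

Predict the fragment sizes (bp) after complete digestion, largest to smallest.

MluI sites (ACGCGT) start at positions 83, 107, 145.
MluI cuts after the first base of each site, so after positions 83, 107, 145.
Linear molecule, 3 cuts → 4 fragments:
  1–83 → 83 bp
  84–107 → 24 bp
  108–145 → 38 bp
  146–252 → 107 bp
Sorted largest to smallest: 107, 83, 38, 24 bp.

107, 83, 38, 24 bp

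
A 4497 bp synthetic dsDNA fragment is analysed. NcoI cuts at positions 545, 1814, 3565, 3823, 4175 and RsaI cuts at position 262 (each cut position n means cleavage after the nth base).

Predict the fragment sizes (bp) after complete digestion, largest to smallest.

Combined cut positions (sorted): 262, 545, 1814, 3565, 3823, 4175.
Linear molecule, 6 cuts → 7 fragments:
  262 − 0 = 262 bp
  545 − 262 = 283 bp
  1814 − 545 = 1269 bp
  3565 − 1814 = 1751 bp
  3823 − 3565 = 258 bp
  4175 − 3823 = 352 bp
  4497 − 4175 = 322 bp
Sorted largest to smallest: 1751, 1269, 352, 322, 283, 262, 258 bp.

1751, 1269, 352, 322, 283, 262, 258 bp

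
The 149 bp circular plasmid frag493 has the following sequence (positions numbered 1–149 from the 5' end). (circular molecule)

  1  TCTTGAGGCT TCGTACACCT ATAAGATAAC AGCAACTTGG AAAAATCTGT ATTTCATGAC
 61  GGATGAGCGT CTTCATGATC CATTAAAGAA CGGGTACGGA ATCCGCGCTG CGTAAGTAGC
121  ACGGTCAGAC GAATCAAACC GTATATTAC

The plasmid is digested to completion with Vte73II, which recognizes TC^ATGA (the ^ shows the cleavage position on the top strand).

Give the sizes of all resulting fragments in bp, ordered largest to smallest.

Vte73II sites (TCATGA) start at positions 54, 73.
Vte73II cuts after base 2 of each site, so after positions 55, 74.
Circular molecule, 2 cuts → 2 fragments:
  56–74 → 19 bp
  75–149 then 1–55 → 75 + 55 = 130 bp
Sorted largest to smallest: 130, 19 bp.

130, 19 bp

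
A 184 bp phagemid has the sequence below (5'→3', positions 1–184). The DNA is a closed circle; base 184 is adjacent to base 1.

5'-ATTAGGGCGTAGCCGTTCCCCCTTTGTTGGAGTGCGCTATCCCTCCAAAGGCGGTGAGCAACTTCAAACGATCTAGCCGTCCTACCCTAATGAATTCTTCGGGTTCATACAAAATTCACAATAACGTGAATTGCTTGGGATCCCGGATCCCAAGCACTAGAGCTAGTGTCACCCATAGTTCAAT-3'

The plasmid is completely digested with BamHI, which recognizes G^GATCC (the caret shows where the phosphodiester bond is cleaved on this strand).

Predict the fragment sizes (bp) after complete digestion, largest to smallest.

177, 7 bp

BamHI sites (GGATCC) start at positions 138, 145.
BamHI cuts after the first base of each site, so after positions 138, 145.
Circular molecule, 2 cuts → 2 fragments:
  139–145 → 7 bp
  146–184 then 1–138 → 39 + 138 = 177 bp
Sorted largest to smallest: 177, 7 bp.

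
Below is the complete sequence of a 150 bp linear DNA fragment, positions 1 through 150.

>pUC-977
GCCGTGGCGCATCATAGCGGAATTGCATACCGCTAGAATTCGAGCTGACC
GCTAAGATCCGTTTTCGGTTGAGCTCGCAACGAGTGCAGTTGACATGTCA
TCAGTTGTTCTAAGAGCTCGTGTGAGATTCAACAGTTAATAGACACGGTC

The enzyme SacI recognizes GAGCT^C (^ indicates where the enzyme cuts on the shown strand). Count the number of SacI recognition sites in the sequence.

2

GAGCTC occurs starting at positions 71, 114.
SacI cuts at 2 sites.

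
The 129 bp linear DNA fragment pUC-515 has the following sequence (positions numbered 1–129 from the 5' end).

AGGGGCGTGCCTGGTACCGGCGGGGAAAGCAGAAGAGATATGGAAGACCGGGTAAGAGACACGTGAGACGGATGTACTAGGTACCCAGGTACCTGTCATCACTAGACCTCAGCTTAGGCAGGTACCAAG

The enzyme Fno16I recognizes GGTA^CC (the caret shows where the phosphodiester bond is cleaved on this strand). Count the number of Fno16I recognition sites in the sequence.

GGTACC occurs starting at positions 13, 80, 88, 121.
Fno16I cuts at 4 sites.

4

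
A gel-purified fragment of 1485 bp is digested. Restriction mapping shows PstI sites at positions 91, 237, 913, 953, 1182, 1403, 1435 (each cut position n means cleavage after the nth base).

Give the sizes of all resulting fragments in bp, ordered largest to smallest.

676, 229, 221, 146, 91, 50, 40, 32 bp

Linear molecule, 7 cuts → 8 fragments:
  91 − 0 = 91 bp
  237 − 91 = 146 bp
  913 − 237 = 676 bp
  953 − 913 = 40 bp
  1182 − 953 = 229 bp
  1403 − 1182 = 221 bp
  1435 − 1403 = 32 bp
  1485 − 1435 = 50 bp
Sorted largest to smallest: 676, 229, 221, 146, 91, 50, 40, 32 bp.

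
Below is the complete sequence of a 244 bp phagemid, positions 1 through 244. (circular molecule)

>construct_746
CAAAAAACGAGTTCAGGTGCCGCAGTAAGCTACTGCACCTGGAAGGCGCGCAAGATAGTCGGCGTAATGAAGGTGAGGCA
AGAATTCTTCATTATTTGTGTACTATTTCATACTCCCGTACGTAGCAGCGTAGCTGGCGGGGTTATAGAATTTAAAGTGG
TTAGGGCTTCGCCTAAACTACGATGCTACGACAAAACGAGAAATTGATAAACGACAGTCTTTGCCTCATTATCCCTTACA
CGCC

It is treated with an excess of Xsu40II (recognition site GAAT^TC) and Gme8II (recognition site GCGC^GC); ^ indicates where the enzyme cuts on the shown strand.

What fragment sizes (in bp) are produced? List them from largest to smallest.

208, 36 bp

The Xsu40II site (GAATTC) starts at position 82.
Xsu40II cuts after base 4 of each site, so after position 85.
The Gme8II site (GCGCGC) starts at position 46.
Gme8II cuts after base 4 of each site, so after position 49.
Combined cut positions: 49, 85.
Circular molecule, 2 cuts → 2 fragments:
  50–85 → 36 bp
  86–244 then 1–49 → 159 + 49 = 208 bp
Sorted largest to smallest: 208, 36 bp.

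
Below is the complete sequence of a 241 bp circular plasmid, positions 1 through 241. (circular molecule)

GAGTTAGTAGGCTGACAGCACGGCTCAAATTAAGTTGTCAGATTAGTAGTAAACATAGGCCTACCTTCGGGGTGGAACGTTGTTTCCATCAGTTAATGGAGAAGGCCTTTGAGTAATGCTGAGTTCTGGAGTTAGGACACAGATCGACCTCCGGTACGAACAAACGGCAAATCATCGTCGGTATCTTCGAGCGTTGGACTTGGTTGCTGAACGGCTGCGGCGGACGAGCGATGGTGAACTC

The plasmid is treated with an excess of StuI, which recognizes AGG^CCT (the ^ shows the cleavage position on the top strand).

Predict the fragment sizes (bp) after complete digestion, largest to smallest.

StuI sites (AGGCCT) start at positions 57, 103.
StuI cuts after base 3 of each site, so after positions 59, 105.
Circular molecule, 2 cuts → 2 fragments:
  60–105 → 46 bp
  106–241 then 1–59 → 136 + 59 = 195 bp
Sorted largest to smallest: 195, 46 bp.

195, 46 bp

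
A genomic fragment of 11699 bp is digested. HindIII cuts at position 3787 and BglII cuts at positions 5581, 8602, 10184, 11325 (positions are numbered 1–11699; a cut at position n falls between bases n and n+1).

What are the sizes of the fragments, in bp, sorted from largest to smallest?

Combined cut positions (sorted): 3787, 5581, 8602, 10184, 11325.
Linear molecule, 5 cuts → 6 fragments:
  3787 − 0 = 3787 bp
  5581 − 3787 = 1794 bp
  8602 − 5581 = 3021 bp
  10184 − 8602 = 1582 bp
  11325 − 10184 = 1141 bp
  11699 − 11325 = 374 bp
Sorted largest to smallest: 3787, 3021, 1794, 1582, 1141, 374 bp.

3787, 3021, 1794, 1582, 1141, 374 bp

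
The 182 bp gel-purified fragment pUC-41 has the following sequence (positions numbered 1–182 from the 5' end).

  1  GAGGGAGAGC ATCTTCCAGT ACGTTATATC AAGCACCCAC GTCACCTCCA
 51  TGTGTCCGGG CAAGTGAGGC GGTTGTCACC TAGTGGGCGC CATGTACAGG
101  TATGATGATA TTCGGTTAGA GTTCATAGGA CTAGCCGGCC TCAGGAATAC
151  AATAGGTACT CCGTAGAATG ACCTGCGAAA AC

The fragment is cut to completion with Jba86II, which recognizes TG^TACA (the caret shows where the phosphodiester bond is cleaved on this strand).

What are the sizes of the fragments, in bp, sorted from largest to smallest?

The Jba86II site (TGTACA) starts at position 93.
Jba86II cuts after base 2 of each site, so after position 94.
Linear molecule, 1 cut → 2 fragments:
  1–94 → 94 bp
  95–182 → 88 bp
Sorted largest to smallest: 94, 88 bp.

94, 88 bp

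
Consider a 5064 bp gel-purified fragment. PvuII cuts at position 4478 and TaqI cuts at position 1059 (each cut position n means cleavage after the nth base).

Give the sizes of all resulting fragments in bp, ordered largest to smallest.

Combined cut positions (sorted): 1059, 4478.
Linear molecule, 2 cuts → 3 fragments:
  1059 − 0 = 1059 bp
  4478 − 1059 = 3419 bp
  5064 − 4478 = 586 bp
Sorted largest to smallest: 3419, 1059, 586 bp.

3419, 1059, 586 bp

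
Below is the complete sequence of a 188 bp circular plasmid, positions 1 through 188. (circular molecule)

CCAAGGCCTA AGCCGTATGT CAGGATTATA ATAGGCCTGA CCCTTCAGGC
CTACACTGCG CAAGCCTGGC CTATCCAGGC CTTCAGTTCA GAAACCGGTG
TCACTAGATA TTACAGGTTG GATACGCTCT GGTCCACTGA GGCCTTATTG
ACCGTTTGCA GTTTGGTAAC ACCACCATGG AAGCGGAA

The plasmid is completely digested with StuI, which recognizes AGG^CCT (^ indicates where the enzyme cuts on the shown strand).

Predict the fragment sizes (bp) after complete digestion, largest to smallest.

63, 52, 30, 29, 14 bp

StuI sites (AGGCCT) start at positions 4, 33, 47, 77, 140.
StuI cuts after base 3 of each site, so after positions 6, 35, 49, 79, 142.
Circular molecule, 5 cuts → 5 fragments:
  7–35 → 29 bp
  36–49 → 14 bp
  50–79 → 30 bp
  80–142 → 63 bp
  143–188 then 1–6 → 46 + 6 = 52 bp
Sorted largest to smallest: 63, 52, 30, 29, 14 bp.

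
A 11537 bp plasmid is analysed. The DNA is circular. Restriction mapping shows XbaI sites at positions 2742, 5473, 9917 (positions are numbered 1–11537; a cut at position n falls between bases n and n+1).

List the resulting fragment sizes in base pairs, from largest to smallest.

Circular molecule, 3 cuts → 3 fragments:
  5473 − 2742 = 2731 bp
  9917 − 5473 = 4444 bp
  wrap: 11537 − 9917 + 2742 = 4362 bp
Sorted largest to smallest: 4444, 4362, 2731 bp.

4444, 4362, 2731 bp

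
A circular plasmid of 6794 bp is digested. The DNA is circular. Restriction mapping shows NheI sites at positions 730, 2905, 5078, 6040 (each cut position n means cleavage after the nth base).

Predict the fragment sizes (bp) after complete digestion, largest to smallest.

Circular molecule, 4 cuts → 4 fragments:
  2905 − 730 = 2175 bp
  5078 − 2905 = 2173 bp
  6040 − 5078 = 962 bp
  wrap: 6794 − 6040 + 730 = 1484 bp
Sorted largest to smallest: 2175, 2173, 1484, 962 bp.

2175, 2173, 1484, 962 bp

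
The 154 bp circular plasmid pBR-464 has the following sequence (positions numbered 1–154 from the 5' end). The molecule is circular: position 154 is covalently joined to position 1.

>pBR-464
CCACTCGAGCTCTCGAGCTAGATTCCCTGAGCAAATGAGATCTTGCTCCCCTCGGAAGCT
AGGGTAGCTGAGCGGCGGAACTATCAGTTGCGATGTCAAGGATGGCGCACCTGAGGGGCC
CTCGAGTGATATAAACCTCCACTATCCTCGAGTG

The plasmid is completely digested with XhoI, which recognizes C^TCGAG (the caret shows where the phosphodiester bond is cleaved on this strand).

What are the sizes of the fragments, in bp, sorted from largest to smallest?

XhoI sites (CTCGAG) start at positions 4, 12, 121, 147.
XhoI cuts after the first base of each site, so after positions 4, 12, 121, 147.
Circular molecule, 4 cuts → 4 fragments:
  5–12 → 8 bp
  13–121 → 109 bp
  122–147 → 26 bp
  148–154 then 1–4 → 7 + 4 = 11 bp
Sorted largest to smallest: 109, 26, 11, 8 bp.

109, 26, 11, 8 bp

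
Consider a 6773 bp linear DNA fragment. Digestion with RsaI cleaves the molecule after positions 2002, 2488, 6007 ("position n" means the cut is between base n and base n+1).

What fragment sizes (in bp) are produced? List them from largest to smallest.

Linear molecule, 3 cuts → 4 fragments:
  2002 − 0 = 2002 bp
  2488 − 2002 = 486 bp
  6007 − 2488 = 3519 bp
  6773 − 6007 = 766 bp
Sorted largest to smallest: 3519, 2002, 766, 486 bp.

3519, 2002, 766, 486 bp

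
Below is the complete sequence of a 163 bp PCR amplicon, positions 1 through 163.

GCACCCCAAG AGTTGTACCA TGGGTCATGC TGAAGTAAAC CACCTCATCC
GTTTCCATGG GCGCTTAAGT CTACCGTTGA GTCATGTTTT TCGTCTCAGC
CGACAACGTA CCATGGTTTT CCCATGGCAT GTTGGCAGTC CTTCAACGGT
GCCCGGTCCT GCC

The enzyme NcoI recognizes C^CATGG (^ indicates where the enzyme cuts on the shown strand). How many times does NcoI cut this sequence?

CCATGG occurs starting at positions 18, 55, 111, 122.
NcoI cuts at 4 sites.

4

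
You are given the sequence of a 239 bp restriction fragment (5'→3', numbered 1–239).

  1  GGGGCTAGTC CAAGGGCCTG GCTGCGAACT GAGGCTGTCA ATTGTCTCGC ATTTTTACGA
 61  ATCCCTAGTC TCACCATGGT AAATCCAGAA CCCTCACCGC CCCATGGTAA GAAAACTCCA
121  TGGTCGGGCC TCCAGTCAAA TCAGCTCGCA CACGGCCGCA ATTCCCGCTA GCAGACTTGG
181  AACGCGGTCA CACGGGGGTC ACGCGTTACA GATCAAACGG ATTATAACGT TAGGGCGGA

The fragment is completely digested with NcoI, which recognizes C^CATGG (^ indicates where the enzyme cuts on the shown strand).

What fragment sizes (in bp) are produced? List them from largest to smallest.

NcoI sites (CCATGG) start at positions 74, 102, 118.
NcoI cuts after the first base of each site, so after positions 74, 102, 118.
Linear molecule, 3 cuts → 4 fragments:
  1–74 → 74 bp
  75–102 → 28 bp
  103–118 → 16 bp
  119–239 → 121 bp
Sorted largest to smallest: 121, 74, 28, 16 bp.

121, 74, 28, 16 bp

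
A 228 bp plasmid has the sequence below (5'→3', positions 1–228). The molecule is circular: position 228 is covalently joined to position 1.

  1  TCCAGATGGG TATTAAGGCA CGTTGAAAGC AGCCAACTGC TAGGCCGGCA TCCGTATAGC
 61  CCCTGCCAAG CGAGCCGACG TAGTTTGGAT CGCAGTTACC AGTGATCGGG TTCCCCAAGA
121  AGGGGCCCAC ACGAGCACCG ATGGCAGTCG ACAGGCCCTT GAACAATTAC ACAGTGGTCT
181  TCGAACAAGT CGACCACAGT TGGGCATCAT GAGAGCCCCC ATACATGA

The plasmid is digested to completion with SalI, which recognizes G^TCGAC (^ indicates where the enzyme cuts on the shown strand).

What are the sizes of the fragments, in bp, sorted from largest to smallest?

SalI sites (GTCGAC) start at positions 147, 189.
SalI cuts after the first base of each site, so after positions 147, 189.
Circular molecule, 2 cuts → 2 fragments:
  148–189 → 42 bp
  190–228 then 1–147 → 39 + 147 = 186 bp
Sorted largest to smallest: 186, 42 bp.

186, 42 bp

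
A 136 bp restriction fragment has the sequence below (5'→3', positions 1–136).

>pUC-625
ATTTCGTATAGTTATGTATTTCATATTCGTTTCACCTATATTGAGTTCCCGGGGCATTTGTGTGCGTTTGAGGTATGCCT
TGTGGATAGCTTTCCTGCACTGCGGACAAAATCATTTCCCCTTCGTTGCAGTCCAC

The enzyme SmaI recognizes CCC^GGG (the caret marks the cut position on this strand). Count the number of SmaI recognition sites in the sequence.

CCCGGG occurs starting at position 48.
SmaI cuts at 1 site.

1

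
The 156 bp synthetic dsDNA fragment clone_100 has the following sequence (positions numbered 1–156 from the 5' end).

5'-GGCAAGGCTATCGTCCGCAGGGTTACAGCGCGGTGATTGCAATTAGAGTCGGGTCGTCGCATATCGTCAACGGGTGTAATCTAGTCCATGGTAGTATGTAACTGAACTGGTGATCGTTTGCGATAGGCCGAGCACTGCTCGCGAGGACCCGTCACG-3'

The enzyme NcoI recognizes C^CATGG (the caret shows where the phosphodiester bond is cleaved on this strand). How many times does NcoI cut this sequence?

CCATGG occurs starting at position 86.
NcoI cuts at 1 site.

1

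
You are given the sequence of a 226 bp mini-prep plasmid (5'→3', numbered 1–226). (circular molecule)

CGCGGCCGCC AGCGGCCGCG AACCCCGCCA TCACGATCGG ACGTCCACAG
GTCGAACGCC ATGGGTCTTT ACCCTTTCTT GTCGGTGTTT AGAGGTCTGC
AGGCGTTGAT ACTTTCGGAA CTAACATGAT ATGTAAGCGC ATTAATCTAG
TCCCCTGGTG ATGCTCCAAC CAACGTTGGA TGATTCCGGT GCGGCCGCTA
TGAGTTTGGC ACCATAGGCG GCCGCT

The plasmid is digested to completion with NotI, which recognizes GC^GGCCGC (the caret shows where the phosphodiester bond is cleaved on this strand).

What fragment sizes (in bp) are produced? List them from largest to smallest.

NotI sites (GCGGCCGC) start at positions 2, 12, 191, 218.
NotI cuts after base 2 of each site, so after positions 3, 13, 192, 219.
Circular molecule, 4 cuts → 4 fragments:
  4–13 → 10 bp
  14–192 → 179 bp
  193–219 → 27 bp
  220–226 then 1–3 → 7 + 3 = 10 bp
Sorted largest to smallest: 179, 27, 10, 10 bp.

179, 27, 10, 10 bp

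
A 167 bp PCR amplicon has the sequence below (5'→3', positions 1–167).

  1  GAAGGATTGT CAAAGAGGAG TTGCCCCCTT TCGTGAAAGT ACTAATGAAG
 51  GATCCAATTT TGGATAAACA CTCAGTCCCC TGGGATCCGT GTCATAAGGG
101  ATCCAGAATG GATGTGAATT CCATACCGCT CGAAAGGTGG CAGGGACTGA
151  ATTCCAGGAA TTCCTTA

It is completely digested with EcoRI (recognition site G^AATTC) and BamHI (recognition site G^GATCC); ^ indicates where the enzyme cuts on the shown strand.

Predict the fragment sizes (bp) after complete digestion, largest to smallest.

50, 33, 33, 17, 16, 9, 9 bp

EcoRI sites (GAATTC) start at positions 116, 149, 158.
EcoRI cuts after the first base of each site, so after positions 116, 149, 158.
BamHI sites (GGATCC) start at positions 50, 83, 99.
BamHI cuts after the first base of each site, so after positions 50, 83, 99.
Combined cut positions: 50, 83, 99, 116, 149, 158.
Linear molecule, 6 cuts → 7 fragments:
  1–50 → 50 bp
  51–83 → 33 bp
  84–99 → 16 bp
  100–116 → 17 bp
  117–149 → 33 bp
  150–158 → 9 bp
  159–167 → 9 bp
Sorted largest to smallest: 50, 33, 33, 17, 16, 9, 9 bp.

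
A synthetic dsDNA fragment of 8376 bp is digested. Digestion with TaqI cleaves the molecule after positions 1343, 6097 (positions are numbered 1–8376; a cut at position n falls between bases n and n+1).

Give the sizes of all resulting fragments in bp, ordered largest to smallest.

Linear molecule, 2 cuts → 3 fragments:
  1343 − 0 = 1343 bp
  6097 − 1343 = 4754 bp
  8376 − 6097 = 2279 bp
Sorted largest to smallest: 4754, 2279, 1343 bp.

4754, 2279, 1343 bp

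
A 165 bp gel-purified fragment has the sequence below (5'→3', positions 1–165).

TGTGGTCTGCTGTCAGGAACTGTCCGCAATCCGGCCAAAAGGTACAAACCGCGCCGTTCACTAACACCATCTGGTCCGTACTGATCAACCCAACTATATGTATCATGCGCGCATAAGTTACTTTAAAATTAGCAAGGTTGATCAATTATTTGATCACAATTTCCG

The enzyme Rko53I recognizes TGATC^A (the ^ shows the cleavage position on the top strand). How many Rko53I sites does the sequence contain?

TGATCA occurs starting at positions 82, 139, 151.
Rko53I cuts at 3 sites.

3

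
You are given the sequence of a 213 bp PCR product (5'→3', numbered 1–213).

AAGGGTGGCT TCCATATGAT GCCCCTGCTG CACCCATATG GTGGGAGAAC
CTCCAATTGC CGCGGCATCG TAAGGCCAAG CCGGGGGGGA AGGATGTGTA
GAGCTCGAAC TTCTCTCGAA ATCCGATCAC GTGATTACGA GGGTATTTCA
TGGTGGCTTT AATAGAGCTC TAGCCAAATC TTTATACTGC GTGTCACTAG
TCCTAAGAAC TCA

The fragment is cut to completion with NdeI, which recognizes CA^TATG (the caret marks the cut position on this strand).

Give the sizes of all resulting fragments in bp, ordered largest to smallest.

177, 22, 14 bp

NdeI sites (CATATG) start at positions 13, 35.
NdeI cuts after base 2 of each site, so after positions 14, 36.
Linear molecule, 2 cuts → 3 fragments:
  1–14 → 14 bp
  15–36 → 22 bp
  37–213 → 177 bp
Sorted largest to smallest: 177, 22, 14 bp.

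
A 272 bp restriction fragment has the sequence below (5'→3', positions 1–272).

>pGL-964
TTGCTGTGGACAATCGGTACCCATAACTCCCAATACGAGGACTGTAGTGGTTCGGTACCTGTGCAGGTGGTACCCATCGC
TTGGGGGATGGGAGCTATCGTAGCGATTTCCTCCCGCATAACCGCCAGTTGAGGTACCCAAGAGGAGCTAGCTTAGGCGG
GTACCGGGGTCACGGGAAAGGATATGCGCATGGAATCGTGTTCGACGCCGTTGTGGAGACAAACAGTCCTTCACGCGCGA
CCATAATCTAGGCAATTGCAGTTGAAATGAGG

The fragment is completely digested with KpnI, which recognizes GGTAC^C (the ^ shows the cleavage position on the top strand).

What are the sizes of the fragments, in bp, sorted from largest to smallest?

108, 64, 38, 27, 20, 15 bp

KpnI sites (GGTACC) start at positions 16, 54, 69, 133, 160.
KpnI cuts after base 5 of each site (before the last base), so after positions 20, 58, 73, 137, 164.
Linear molecule, 5 cuts → 6 fragments:
  1–20 → 20 bp
  21–58 → 38 bp
  59–73 → 15 bp
  74–137 → 64 bp
  138–164 → 27 bp
  165–272 → 108 bp
Sorted largest to smallest: 108, 64, 38, 27, 20, 15 bp.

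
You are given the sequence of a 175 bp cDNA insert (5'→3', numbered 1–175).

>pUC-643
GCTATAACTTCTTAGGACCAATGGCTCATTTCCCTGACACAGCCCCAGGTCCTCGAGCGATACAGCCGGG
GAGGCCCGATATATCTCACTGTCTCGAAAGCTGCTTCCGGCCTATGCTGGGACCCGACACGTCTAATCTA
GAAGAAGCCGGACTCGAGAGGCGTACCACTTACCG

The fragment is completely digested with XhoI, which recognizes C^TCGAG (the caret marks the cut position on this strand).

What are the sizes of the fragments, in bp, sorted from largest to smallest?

101, 52, 22 bp

XhoI sites (CTCGAG) start at positions 52, 153.
XhoI cuts after the first base of each site, so after positions 52, 153.
Linear molecule, 2 cuts → 3 fragments:
  1–52 → 52 bp
  53–153 → 101 bp
  154–175 → 22 bp
Sorted largest to smallest: 101, 52, 22 bp.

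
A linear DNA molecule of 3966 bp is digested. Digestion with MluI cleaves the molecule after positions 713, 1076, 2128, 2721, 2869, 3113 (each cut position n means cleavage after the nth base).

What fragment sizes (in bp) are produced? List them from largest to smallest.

1052, 853, 713, 593, 363, 244, 148 bp

Linear molecule, 6 cuts → 7 fragments:
  713 − 0 = 713 bp
  1076 − 713 = 363 bp
  2128 − 1076 = 1052 bp
  2721 − 2128 = 593 bp
  2869 − 2721 = 148 bp
  3113 − 2869 = 244 bp
  3966 − 3113 = 853 bp
Sorted largest to smallest: 1052, 853, 713, 593, 363, 244, 148 bp.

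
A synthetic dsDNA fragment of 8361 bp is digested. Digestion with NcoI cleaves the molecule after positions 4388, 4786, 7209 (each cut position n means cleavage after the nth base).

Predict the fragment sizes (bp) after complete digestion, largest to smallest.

Linear molecule, 3 cuts → 4 fragments:
  4388 − 0 = 4388 bp
  4786 − 4388 = 398 bp
  7209 − 4786 = 2423 bp
  8361 − 7209 = 1152 bp
Sorted largest to smallest: 4388, 2423, 1152, 398 bp.

4388, 2423, 1152, 398 bp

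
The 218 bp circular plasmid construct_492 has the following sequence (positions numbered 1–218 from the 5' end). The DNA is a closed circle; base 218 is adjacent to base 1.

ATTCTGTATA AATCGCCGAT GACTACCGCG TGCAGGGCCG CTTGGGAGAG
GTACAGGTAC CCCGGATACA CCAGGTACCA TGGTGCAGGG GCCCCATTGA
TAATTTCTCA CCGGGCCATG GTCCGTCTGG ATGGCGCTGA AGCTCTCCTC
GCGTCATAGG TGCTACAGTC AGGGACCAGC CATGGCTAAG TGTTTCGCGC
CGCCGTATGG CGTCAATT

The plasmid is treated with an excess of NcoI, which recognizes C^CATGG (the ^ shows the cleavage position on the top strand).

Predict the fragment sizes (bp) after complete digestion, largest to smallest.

NcoI sites (CCATGG) start at positions 78, 116, 180.
NcoI cuts after the first base of each site, so after positions 78, 116, 180.
Circular molecule, 3 cuts → 3 fragments:
  79–116 → 38 bp
  117–180 → 64 bp
  181–218 then 1–78 → 38 + 78 = 116 bp
Sorted largest to smallest: 116, 64, 38 bp.

116, 64, 38 bp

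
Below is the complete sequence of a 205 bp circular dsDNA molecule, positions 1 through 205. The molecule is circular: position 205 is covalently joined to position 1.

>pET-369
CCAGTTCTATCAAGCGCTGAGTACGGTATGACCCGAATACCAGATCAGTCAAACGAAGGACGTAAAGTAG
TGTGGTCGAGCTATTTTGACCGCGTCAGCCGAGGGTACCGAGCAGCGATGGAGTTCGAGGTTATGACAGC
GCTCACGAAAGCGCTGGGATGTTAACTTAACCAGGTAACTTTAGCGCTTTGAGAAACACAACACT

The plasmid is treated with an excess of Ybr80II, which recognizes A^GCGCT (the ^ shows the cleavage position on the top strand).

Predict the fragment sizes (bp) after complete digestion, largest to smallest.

Ybr80II sites (AGCGCT) start at positions 13, 138, 150, 183.
Ybr80II cuts after the first base of each site, so after positions 13, 138, 150, 183.
Circular molecule, 4 cuts → 4 fragments:
  14–138 → 125 bp
  139–150 → 12 bp
  151–183 → 33 bp
  184–205 then 1–13 → 22 + 13 = 35 bp
Sorted largest to smallest: 125, 35, 33, 12 bp.

125, 35, 33, 12 bp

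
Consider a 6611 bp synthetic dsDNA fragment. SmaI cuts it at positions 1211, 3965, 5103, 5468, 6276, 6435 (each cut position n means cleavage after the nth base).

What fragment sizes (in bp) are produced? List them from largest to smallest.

Linear molecule, 6 cuts → 7 fragments:
  1211 − 0 = 1211 bp
  3965 − 1211 = 2754 bp
  5103 − 3965 = 1138 bp
  5468 − 5103 = 365 bp
  6276 − 5468 = 808 bp
  6435 − 6276 = 159 bp
  6611 − 6435 = 176 bp
Sorted largest to smallest: 2754, 1211, 1138, 808, 365, 176, 159 bp.

2754, 1211, 1138, 808, 365, 176, 159 bp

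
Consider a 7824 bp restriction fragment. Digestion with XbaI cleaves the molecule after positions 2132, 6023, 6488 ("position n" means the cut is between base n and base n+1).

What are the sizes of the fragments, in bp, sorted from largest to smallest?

3891, 2132, 1336, 465 bp

Linear molecule, 3 cuts → 4 fragments:
  2132 − 0 = 2132 bp
  6023 − 2132 = 3891 bp
  6488 − 6023 = 465 bp
  7824 − 6488 = 1336 bp
Sorted largest to smallest: 3891, 2132, 1336, 465 bp.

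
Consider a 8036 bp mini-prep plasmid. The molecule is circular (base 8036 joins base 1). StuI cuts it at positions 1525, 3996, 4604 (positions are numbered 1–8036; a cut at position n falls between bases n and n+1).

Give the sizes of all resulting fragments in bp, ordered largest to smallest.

4957, 2471, 608 bp

Circular molecule, 3 cuts → 3 fragments:
  3996 − 1525 = 2471 bp
  4604 − 3996 = 608 bp
  wrap: 8036 − 4604 + 1525 = 4957 bp
Sorted largest to smallest: 4957, 2471, 608 bp.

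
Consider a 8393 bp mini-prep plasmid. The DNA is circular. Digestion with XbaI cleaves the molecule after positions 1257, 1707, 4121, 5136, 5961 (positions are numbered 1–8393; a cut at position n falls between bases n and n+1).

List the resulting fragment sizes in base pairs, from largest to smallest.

Circular molecule, 5 cuts → 5 fragments:
  1707 − 1257 = 450 bp
  4121 − 1707 = 2414 bp
  5136 − 4121 = 1015 bp
  5961 − 5136 = 825 bp
  wrap: 8393 − 5961 + 1257 = 3689 bp
Sorted largest to smallest: 3689, 2414, 1015, 825, 450 bp.

3689, 2414, 1015, 825, 450 bp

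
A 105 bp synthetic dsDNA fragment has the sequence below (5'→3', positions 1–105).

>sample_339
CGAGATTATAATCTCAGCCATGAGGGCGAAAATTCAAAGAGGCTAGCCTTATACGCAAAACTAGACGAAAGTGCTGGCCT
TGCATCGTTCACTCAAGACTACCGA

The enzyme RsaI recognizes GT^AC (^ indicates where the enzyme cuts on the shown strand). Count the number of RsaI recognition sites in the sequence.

0

No occurrence of GTAC is present in the sequence.
RsaI does not cut: 0 sites.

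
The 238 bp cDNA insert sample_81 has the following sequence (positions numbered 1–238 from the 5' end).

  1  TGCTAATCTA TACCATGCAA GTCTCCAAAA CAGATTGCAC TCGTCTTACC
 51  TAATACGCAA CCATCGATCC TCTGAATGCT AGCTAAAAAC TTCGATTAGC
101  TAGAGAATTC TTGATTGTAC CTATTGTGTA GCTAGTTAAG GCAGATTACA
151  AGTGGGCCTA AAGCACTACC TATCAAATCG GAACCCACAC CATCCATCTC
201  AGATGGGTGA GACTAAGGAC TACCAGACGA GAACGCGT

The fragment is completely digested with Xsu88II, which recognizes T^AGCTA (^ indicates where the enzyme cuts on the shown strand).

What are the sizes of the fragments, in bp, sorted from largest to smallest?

Xsu88II sites (TAGCTA) start at positions 80, 97, 129.
Xsu88II cuts after the first base of each site, so after positions 80, 97, 129.
Linear molecule, 3 cuts → 4 fragments:
  1–80 → 80 bp
  81–97 → 17 bp
  98–129 → 32 bp
  130–238 → 109 bp
Sorted largest to smallest: 109, 80, 32, 17 bp.

109, 80, 32, 17 bp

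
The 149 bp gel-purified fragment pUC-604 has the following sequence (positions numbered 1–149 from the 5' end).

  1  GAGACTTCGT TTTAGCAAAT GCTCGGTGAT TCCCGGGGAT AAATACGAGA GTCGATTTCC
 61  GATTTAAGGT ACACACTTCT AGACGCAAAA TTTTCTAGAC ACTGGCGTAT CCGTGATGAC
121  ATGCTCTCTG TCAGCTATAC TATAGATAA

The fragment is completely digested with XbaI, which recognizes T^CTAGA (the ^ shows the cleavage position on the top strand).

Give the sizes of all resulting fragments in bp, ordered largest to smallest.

XbaI sites (TCTAGA) start at positions 78, 94.
XbaI cuts after the first base of each site, so after positions 78, 94.
Linear molecule, 2 cuts → 3 fragments:
  1–78 → 78 bp
  79–94 → 16 bp
  95–149 → 55 bp
Sorted largest to smallest: 78, 55, 16 bp.

78, 55, 16 bp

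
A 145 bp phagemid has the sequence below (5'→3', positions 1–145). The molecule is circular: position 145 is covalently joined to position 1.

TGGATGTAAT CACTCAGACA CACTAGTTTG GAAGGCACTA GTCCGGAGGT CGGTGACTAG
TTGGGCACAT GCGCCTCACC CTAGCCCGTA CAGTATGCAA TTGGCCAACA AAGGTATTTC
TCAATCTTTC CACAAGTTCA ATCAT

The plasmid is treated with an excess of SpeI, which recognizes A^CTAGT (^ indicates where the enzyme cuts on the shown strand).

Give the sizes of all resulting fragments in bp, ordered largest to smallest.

SpeI sites (ACTAGT) start at positions 22, 37, 56.
SpeI cuts after the first base of each site, so after positions 22, 37, 56.
Circular molecule, 3 cuts → 3 fragments:
  23–37 → 15 bp
  38–56 → 19 bp
  57–145 then 1–22 → 89 + 22 = 111 bp
Sorted largest to smallest: 111, 19, 15 bp.

111, 19, 15 bp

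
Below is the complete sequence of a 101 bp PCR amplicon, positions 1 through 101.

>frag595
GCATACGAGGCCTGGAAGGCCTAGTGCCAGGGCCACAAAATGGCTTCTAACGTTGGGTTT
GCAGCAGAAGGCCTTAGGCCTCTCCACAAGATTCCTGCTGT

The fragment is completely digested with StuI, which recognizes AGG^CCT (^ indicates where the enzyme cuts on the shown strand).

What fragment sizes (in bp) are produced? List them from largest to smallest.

StuI sites (AGGCCT) start at positions 8, 17, 69, 76.
StuI cuts after base 3 of each site, so after positions 10, 19, 71, 78.
Linear molecule, 4 cuts → 5 fragments:
  1–10 → 10 bp
  11–19 → 9 bp
  20–71 → 52 bp
  72–78 → 7 bp
  79–101 → 23 bp
Sorted largest to smallest: 52, 23, 10, 9, 7 bp.

52, 23, 10, 9, 7 bp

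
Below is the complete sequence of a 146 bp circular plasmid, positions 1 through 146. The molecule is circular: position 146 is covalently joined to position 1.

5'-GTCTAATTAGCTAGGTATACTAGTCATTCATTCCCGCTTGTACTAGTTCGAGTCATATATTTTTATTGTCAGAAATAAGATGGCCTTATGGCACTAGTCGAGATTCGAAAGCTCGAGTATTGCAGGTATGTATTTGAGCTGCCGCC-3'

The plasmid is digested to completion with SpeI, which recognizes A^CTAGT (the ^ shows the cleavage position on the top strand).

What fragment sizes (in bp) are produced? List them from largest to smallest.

72, 51, 23 bp

SpeI sites (ACTAGT) start at positions 19, 42, 93.
SpeI cuts after the first base of each site, so after positions 19, 42, 93.
Circular molecule, 3 cuts → 3 fragments:
  20–42 → 23 bp
  43–93 → 51 bp
  94–146 then 1–19 → 53 + 19 = 72 bp
Sorted largest to smallest: 72, 51, 23 bp.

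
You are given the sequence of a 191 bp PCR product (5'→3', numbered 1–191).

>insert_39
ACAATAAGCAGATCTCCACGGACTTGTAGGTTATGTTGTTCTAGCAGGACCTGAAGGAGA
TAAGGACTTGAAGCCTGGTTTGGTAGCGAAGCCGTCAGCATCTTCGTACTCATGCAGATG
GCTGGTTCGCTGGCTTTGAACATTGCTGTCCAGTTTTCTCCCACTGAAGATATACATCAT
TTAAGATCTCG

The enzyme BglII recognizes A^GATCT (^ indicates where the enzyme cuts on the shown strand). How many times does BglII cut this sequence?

2

AGATCT occurs starting at positions 10, 184.
BglII cuts at 2 sites.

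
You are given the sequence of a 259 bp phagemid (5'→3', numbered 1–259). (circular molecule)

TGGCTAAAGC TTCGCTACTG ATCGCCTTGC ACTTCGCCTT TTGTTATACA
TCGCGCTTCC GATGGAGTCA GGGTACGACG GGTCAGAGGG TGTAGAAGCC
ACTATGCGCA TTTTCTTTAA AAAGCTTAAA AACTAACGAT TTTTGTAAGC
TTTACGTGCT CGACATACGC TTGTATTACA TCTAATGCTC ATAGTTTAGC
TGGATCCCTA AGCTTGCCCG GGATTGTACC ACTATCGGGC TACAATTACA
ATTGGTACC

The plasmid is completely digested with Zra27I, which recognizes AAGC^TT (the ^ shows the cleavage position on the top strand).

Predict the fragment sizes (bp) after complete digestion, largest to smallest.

Zra27I sites (AAGCTT) start at positions 7, 122, 147, 210.
Zra27I cuts after base 4 of each site, so after positions 10, 125, 150, 213.
Circular molecule, 4 cuts → 4 fragments:
  11–125 → 115 bp
  126–150 → 25 bp
  151–213 → 63 bp
  214–259 then 1–10 → 46 + 10 = 56 bp
Sorted largest to smallest: 115, 63, 56, 25 bp.

115, 63, 56, 25 bp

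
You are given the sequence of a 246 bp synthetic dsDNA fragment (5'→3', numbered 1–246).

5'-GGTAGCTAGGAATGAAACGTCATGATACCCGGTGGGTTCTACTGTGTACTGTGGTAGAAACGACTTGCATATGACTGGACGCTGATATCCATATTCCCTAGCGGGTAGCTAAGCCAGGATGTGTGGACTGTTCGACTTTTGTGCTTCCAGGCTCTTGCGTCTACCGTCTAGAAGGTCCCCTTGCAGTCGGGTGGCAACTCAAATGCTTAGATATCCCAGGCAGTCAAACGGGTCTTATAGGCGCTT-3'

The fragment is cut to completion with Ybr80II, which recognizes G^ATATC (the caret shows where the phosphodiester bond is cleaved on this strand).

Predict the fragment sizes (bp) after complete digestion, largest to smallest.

Ybr80II sites (GATATC) start at positions 84, 210.
Ybr80II cuts after the first base of each site, so after positions 84, 210.
Linear molecule, 2 cuts → 3 fragments:
  1–84 → 84 bp
  85–210 → 126 bp
  211–246 → 36 bp
Sorted largest to smallest: 126, 84, 36 bp.

126, 84, 36 bp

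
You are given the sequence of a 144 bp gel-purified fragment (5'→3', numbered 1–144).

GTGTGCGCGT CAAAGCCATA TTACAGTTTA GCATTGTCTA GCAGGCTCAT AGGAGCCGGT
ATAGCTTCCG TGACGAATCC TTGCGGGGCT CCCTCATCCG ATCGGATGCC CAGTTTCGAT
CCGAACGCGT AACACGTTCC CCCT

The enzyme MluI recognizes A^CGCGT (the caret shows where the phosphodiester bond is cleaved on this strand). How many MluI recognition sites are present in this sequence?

1

ACGCGT occurs starting at position 125.
MluI cuts at 1 site.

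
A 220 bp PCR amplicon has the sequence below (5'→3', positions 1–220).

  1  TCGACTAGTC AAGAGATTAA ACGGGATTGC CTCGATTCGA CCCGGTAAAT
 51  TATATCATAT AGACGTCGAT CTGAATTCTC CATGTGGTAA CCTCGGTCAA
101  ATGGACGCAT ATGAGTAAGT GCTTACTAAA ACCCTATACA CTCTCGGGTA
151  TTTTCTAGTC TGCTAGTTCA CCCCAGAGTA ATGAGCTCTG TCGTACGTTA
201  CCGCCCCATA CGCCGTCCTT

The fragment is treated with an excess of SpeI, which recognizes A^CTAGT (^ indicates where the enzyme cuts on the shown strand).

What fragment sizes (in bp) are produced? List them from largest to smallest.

216, 4 bp

The SpeI site (ACTAGT) starts at position 4.
SpeI cuts after the first base of each site, so after position 4.
Linear molecule, 1 cut → 2 fragments:
  1–4 → 4 bp
  5–220 → 216 bp
Sorted largest to smallest: 216, 4 bp.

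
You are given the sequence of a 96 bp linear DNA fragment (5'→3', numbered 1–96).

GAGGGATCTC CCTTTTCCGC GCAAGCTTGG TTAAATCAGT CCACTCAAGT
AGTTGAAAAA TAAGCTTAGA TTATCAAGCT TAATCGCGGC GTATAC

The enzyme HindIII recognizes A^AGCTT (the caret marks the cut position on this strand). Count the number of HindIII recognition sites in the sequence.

AAGCTT occurs starting at positions 23, 62, 76.
HindIII cuts at 3 sites.

3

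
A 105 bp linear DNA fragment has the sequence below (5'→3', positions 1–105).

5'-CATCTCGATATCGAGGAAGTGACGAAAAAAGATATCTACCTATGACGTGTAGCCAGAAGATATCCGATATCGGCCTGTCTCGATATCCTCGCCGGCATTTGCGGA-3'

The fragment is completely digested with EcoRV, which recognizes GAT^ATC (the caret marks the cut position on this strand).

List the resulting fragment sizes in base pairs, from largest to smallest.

EcoRV sites (GATATC) start at positions 7, 31, 59, 66, 82.
EcoRV cuts after base 3 of each site, so after positions 9, 33, 61, 68, 84.
Linear molecule, 5 cuts → 6 fragments:
  1–9 → 9 bp
  10–33 → 24 bp
  34–61 → 28 bp
  62–68 → 7 bp
  69–84 → 16 bp
  85–105 → 21 bp
Sorted largest to smallest: 28, 24, 21, 16, 9, 7 bp.

28, 24, 21, 16, 9, 7 bp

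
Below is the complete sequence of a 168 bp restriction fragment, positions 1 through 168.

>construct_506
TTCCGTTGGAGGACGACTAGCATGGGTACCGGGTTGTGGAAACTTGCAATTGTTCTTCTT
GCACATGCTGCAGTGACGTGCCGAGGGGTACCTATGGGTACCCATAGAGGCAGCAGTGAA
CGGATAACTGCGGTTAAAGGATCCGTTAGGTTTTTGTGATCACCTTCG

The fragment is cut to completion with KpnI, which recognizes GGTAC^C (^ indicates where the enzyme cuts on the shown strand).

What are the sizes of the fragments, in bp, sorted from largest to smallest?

67, 62, 29, 10 bp

KpnI sites (GGTACC) start at positions 25, 87, 97.
KpnI cuts after base 5 of each site (before the last base), so after positions 29, 91, 101.
Linear molecule, 3 cuts → 4 fragments:
  1–29 → 29 bp
  30–91 → 62 bp
  92–101 → 10 bp
  102–168 → 67 bp
Sorted largest to smallest: 67, 62, 29, 10 bp.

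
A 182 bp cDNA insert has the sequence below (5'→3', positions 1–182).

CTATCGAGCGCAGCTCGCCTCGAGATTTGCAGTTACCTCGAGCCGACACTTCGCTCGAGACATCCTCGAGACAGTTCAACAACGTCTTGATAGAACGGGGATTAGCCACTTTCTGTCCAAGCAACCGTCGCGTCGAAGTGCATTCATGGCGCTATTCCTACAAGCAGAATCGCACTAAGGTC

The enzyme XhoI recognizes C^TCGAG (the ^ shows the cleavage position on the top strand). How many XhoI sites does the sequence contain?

CTCGAG occurs starting at positions 19, 37, 54, 65.
XhoI cuts at 4 sites.

4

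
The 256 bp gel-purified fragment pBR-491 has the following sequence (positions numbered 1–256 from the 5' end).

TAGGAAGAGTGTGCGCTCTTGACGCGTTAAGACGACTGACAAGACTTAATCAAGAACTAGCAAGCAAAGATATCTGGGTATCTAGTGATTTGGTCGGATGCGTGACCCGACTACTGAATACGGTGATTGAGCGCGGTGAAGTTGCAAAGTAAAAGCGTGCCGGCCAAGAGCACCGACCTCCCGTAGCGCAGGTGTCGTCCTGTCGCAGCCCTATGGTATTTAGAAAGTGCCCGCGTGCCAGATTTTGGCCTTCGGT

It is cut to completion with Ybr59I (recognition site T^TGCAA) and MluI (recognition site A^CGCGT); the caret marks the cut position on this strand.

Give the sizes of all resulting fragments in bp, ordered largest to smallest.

The Ybr59I site (TTGCAA) starts at position 142.
Ybr59I cuts after the first base of each site, so after position 142.
The MluI site (ACGCGT) starts at position 22.
MluI cuts after the first base of each site, so after position 22.
Combined cut positions: 22, 142.
Linear molecule, 2 cuts → 3 fragments:
  1–22 → 22 bp
  23–142 → 120 bp
  143–256 → 114 bp
Sorted largest to smallest: 120, 114, 22 bp.

120, 114, 22 bp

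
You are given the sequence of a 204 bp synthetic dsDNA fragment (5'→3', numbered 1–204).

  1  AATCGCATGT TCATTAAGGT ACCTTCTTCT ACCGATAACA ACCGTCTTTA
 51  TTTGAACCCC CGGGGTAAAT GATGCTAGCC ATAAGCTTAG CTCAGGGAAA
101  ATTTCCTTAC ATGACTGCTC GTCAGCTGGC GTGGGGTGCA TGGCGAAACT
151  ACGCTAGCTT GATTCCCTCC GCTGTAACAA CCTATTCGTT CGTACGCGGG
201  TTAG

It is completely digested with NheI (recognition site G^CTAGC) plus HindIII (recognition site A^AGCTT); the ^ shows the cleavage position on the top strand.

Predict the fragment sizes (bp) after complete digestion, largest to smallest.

NheI sites (GCTAGC) start at positions 74, 153.
NheI cuts after the first base of each site, so after positions 74, 153.
The HindIII site (AAGCTT) starts at position 83.
HindIII cuts after the first base of each site, so after position 83.
Combined cut positions: 74, 83, 153.
Linear molecule, 3 cuts → 4 fragments:
  1–74 → 74 bp
  75–83 → 9 bp
  84–153 → 70 bp
  154–204 → 51 bp
Sorted largest to smallest: 74, 70, 51, 9 bp.

74, 70, 51, 9 bp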